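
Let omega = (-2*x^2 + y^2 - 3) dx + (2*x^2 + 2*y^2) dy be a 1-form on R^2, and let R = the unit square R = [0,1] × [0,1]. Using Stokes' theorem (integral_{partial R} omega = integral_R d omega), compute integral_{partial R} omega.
integral_(partial R) omega = 1

Stokes: integral_partial_R omega = integral_R d omega with d omega = (∂Q/∂x - ∂P/∂y) dx ∧ dy.
  ∂Q/∂x = 4*x
  ∂P/∂y = 2*y
  integrand = ∂Q/∂x - ∂P/∂y = 4*x - 2*y.
Integrating over R: integral_0^1 integral_0^1 (4*x - 2*y) dx dy = 1.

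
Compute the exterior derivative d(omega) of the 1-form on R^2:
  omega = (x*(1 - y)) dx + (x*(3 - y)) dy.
d(omega) = (x - y + 3) dx ∧ dy

For a 1-form omega = sum_i f_i dx_i, the exterior derivative is
  d(omega) = sum_{i < j} (∂f_j/∂x_i - ∂f_i/∂x_j) dx_i ∧ dx_j.
  coefficient of dx ∧ dy: ∂f_2/∂x - ∂f_1/∂y = ∂(x*(3 - y))/∂x - ∂(x*(1 - y))/∂y = x - y + 3
Assembling: d(omega) = (x - y + 3) dx ∧ dy.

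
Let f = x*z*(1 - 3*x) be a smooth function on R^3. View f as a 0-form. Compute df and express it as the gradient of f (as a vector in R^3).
df = (z*(1 - 6*x)) dx + (0) dy + (x*(1 - 3*x)) dz; grad f = (z*(1 - 6*x), 0, x*(1 - 3*x))

For a 0-form f, d f = (∂f/∂x) dx + (∂f/∂y) dy + (∂f/∂z) dz. The components of the vector representation are exactly the entries of grad f in Cartesian coordinates:
  ∂f/∂x = z*(1 - 6*x)
  ∂f/∂y = 0
  ∂f/∂z = x*(1 - 3*x).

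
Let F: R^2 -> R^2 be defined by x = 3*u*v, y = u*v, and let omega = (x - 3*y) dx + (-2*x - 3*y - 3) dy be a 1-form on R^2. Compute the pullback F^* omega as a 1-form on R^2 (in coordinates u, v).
F^* omega = (3*v*(-3*u*v - 1)) du + (3*u*(-3*u*v - 1)) dv

Using F^*(f dg) = (f ∘ F) d(g ∘ F), substitute each coordinate x_i by F_i(u, v) in f_i, and replace dx_i by d F_i = (∂F_i/∂u) du + (∂F_i/∂v) dv.
  For the x component: f_1(F) = 0; d F_1 = (3*v) du + (3*u) dv
  For the y component: f_2(F) = -9*u*v - 3; d F_2 = (v) du + (u) dv
Combining and collecting du, dv coefficients:
  coeff of du: 3*v*(-3*u*v - 1)
  coeff of dv: 3*u*(-3*u*v - 1)
F^* omega = (3*v*(-3*u*v - 1)) du + (3*u*(-3*u*v - 1)) dv.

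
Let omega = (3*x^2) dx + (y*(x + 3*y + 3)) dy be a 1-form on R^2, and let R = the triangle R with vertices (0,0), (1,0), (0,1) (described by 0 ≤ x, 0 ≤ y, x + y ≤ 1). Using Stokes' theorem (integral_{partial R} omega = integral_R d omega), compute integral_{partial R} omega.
integral_(partial R) omega = 1/6

Stokes: integral_partial_R omega = integral_R d omega with d omega = (∂Q/∂x - ∂P/∂y) dx ∧ dy.
  ∂Q/∂x = y
  ∂P/∂y = 0
  integrand = ∂Q/∂x - ∂P/∂y = y.
Integrating over R: integral_0^1 integral_0^{1-x} (y) dy dx = 1/6.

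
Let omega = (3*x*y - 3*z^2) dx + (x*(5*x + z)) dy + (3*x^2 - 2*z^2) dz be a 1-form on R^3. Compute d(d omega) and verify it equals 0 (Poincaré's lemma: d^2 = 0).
d(d omega) = 0

Step 1: d omega = sum_{i<j} (∂f_j/∂x_i - ∂f_i/∂x_j) dx_i ∧ dx_j:
  coeff of dx ∧ dy: 7*x + z
  coeff of dx ∧ dz: 6*x + 6*z
  coeff of dy ∧ dz: -x
Step 2: Apply d again to each 2-form coefficient. The only possible 3-form in R^3 is dx ∧ dy ∧ dz, with coefficient
  ∂(coeff of dy∧dz)/∂x - ∂(coeff of dx∧dz)/∂y + ∂(coeff of dx∧dy)/∂z
  = ∂/∂x (-x) - ∂/∂y (6*x + 6*z) + ∂/∂z (7*x + z).
Each of these terms simplifies to sums of mixed partials that cancel in pairs. The result is 0 (by equality of mixed partials for smooth functions — Schwarz / Clairaut).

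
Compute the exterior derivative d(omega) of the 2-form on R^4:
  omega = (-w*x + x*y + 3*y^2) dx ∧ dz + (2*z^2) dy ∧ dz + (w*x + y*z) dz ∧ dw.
d(omega) = (-x - 6*y) dx ∧ dy ∧ dz + (w - x) dx ∧ dz ∧ dw + (z) dy ∧ dz ∧ dw

For a 2-form omega = sum_{i<j} g_{ij} dx_i ∧ dx_j, the exterior derivative is
  d(omega) = sum_{i<j} d(g_{ij}) ∧ dx_i ∧ dx_j = sum_{i<j, k} (∂g_{ij}/∂x_k) dx_k ∧ dx_i ∧ dx_j.
Expand each term, using dx_k ∧ dx_i ∧ dx_j = sgn(permutation) dx_{(a)} ∧ dx_{(b)} ∧ dx_{(c)} with (a < b < c) sorted:
  d(-w*x + x*y + 3*y^2) includes (∂/∂y)(-w*x + x*y + 3*y^2) dy = (x + 6*y) dy, which multiplied by dx ∧ dz gives (-x - 6*y) dx ∧ dy ∧ dz
  d(-w*x + x*y + 3*y^2) includes (∂/∂w)(-w*x + x*y + 3*y^2) dw = (-x) dw, which multiplied by dx ∧ dz gives (-x) dx ∧ dz ∧ dw
  d(w*x + y*z) includes (∂/∂x)(w*x + y*z) dx = (w) dx, which multiplied by dz ∧ dw gives (w) dx ∧ dz ∧ dw
  d(w*x + y*z) includes (∂/∂y)(w*x + y*z) dy = (z) dy, which multiplied by dz ∧ dw gives (z) dy ∧ dz ∧ dw
Collecting like 3-forms: d(omega) = (-x - 6*y) dx ∧ dy ∧ dz + (w - x) dx ∧ dz ∧ dw + (z) dy ∧ dz ∧ dw.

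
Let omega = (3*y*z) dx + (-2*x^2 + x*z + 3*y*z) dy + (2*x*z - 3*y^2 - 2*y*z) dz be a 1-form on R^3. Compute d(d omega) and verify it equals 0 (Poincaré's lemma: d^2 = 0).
d(d omega) = 0

Step 1: d omega = sum_{i<j} (∂f_j/∂x_i - ∂f_i/∂x_j) dx_i ∧ dx_j:
  coeff of dx ∧ dy: -4*x - 2*z
  coeff of dx ∧ dz: -3*y + 2*z
  coeff of dy ∧ dz: -x - 9*y - 2*z
Step 2: Apply d again to each 2-form coefficient. The only possible 3-form in R^3 is dx ∧ dy ∧ dz, with coefficient
  ∂(coeff of dy∧dz)/∂x - ∂(coeff of dx∧dz)/∂y + ∂(coeff of dx∧dy)/∂z
  = ∂/∂x (-x - 9*y - 2*z) - ∂/∂y (-3*y + 2*z) + ∂/∂z (-4*x - 2*z).
Each of these terms simplifies to sums of mixed partials that cancel in pairs. The result is 0 (by equality of mixed partials for smooth functions — Schwarz / Clairaut).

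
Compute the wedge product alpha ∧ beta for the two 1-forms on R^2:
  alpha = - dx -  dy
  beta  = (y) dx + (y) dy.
alpha ∧ beta = 0

Distribute the wedge, using dx_i ∧ dx_j = -dx_j ∧ dx_i and dx_i ∧ dx_i = 0. For each pair (i, j) with i < j, the coefficient of dx_i ∧ dx_j in alpha ∧ beta is (alpha_i * beta_j - alpha_j * beta_i). Collecting: alpha ∧ beta = 0.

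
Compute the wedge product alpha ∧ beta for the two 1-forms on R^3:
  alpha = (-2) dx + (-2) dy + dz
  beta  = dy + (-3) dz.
alpha ∧ beta = (-2) dx ∧ dy + (6) dx ∧ dz + (5) dy ∧ dz

Distribute the wedge, using dx_i ∧ dx_j = -dx_j ∧ dx_i and dx_i ∧ dx_i = 0. For each pair (i, j) with i < j, the coefficient of dx_i ∧ dx_j in alpha ∧ beta is (alpha_i * beta_j - alpha_j * beta_i). Collecting: alpha ∧ beta = (-2) dx ∧ dy + (6) dx ∧ dz + (5) dy ∧ dz.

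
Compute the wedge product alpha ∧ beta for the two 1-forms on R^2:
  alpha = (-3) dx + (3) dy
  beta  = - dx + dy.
alpha ∧ beta = 0

Distribute the wedge, using dx_i ∧ dx_j = -dx_j ∧ dx_i and dx_i ∧ dx_i = 0. For each pair (i, j) with i < j, the coefficient of dx_i ∧ dx_j in alpha ∧ beta is (alpha_i * beta_j - alpha_j * beta_i). Collecting: alpha ∧ beta = 0.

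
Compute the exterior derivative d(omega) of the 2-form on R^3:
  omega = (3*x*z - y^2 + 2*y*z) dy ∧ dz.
d(omega) = (3*z) dx ∧ dy ∧ dz

For a 2-form omega = sum_{i<j} g_{ij} dx_i ∧ dx_j, the exterior derivative is
  d(omega) = sum_{i<j} d(g_{ij}) ∧ dx_i ∧ dx_j = sum_{i<j, k} (∂g_{ij}/∂x_k) dx_k ∧ dx_i ∧ dx_j.
Expand each term, using dx_k ∧ dx_i ∧ dx_j = sgn(permutation) dx_{(a)} ∧ dx_{(b)} ∧ dx_{(c)} with (a < b < c) sorted:
  d(3*x*z - y^2 + 2*y*z) includes (∂/∂x)(3*x*z - y^2 + 2*y*z) dx = (3*z) dx, which multiplied by dy ∧ dz gives (3*z) dx ∧ dy ∧ dz
Collecting like 3-forms: d(omega) = (3*z) dx ∧ dy ∧ dz.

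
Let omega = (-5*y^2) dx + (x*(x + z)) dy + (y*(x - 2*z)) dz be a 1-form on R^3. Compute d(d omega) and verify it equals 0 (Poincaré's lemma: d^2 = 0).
d(d omega) = 0

Step 1: d omega = sum_{i<j} (∂f_j/∂x_i - ∂f_i/∂x_j) dx_i ∧ dx_j:
  coeff of dx ∧ dy: 2*x + 10*y + z
  coeff of dx ∧ dz: y
  coeff of dy ∧ dz: -2*z
Step 2: Apply d again to each 2-form coefficient. The only possible 3-form in R^3 is dx ∧ dy ∧ dz, with coefficient
  ∂(coeff of dy∧dz)/∂x - ∂(coeff of dx∧dz)/∂y + ∂(coeff of dx∧dy)/∂z
  = ∂/∂x (-2*z) - ∂/∂y (y) + ∂/∂z (2*x + 10*y + z).
Each of these terms simplifies to sums of mixed partials that cancel in pairs. The result is 0 (by equality of mixed partials for smooth functions — Schwarz / Clairaut).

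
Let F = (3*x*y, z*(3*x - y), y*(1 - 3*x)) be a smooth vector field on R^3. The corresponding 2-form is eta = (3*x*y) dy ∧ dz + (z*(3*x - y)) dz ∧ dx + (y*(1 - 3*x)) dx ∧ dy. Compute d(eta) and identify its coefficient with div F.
d(eta) = (3*y - z) dx ∧ dy ∧ dz; div F = 3*y - z

For a 2-form in R^3 of the form above, applying d gives a 3-form with coefficient ∂P/∂x + ∂Q/∂y + ∂R/∂z:
  ∂P/∂x = 3*y
  ∂Q/∂y = -z
  ∂R/∂z = 0
Sum = 3*y - z, which is exactly div F.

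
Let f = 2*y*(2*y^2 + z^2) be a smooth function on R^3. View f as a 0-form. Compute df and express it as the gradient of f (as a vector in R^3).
df = (0) dx + (12*y^2 + 2*z^2) dy + (4*y*z) dz; grad f = (0, 12*y^2 + 2*z^2, 4*y*z)

For a 0-form f, d f = (∂f/∂x) dx + (∂f/∂y) dy + (∂f/∂z) dz. The components of the vector representation are exactly the entries of grad f in Cartesian coordinates:
  ∂f/∂x = 0
  ∂f/∂y = 12*y^2 + 2*z^2
  ∂f/∂z = 4*y*z.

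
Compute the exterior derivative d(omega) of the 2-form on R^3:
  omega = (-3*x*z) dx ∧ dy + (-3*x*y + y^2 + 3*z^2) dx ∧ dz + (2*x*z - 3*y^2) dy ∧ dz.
d(omega) = (-2*y + 2*z) dx ∧ dy ∧ dz

For a 2-form omega = sum_{i<j} g_{ij} dx_i ∧ dx_j, the exterior derivative is
  d(omega) = sum_{i<j} d(g_{ij}) ∧ dx_i ∧ dx_j = sum_{i<j, k} (∂g_{ij}/∂x_k) dx_k ∧ dx_i ∧ dx_j.
Expand each term, using dx_k ∧ dx_i ∧ dx_j = sgn(permutation) dx_{(a)} ∧ dx_{(b)} ∧ dx_{(c)} with (a < b < c) sorted:
  d(-3*x*z) includes (∂/∂z)(-3*x*z) dz = (-3*x) dz, which multiplied by dx ∧ dy gives (-3*x) dx ∧ dy ∧ dz
  d(-3*x*y + y^2 + 3*z^2) includes (∂/∂y)(-3*x*y + y^2 + 3*z^2) dy = (-3*x + 2*y) dy, which multiplied by dx ∧ dz gives (3*x - 2*y) dx ∧ dy ∧ dz
  d(2*x*z - 3*y^2) includes (∂/∂x)(2*x*z - 3*y^2) dx = (2*z) dx, which multiplied by dy ∧ dz gives (2*z) dx ∧ dy ∧ dz
Collecting like 3-forms: d(omega) = (-2*y + 2*z) dx ∧ dy ∧ dz.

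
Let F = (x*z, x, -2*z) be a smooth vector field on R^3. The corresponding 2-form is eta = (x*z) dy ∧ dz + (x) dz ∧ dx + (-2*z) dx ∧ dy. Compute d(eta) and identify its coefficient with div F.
d(eta) = (z - 2) dx ∧ dy ∧ dz; div F = z - 2

For a 2-form in R^3 of the form above, applying d gives a 3-form with coefficient ∂P/∂x + ∂Q/∂y + ∂R/∂z:
  ∂P/∂x = z
  ∂Q/∂y = 0
  ∂R/∂z = -2
Sum = z - 2, which is exactly div F.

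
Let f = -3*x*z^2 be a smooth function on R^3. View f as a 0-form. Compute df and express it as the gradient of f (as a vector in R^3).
df = (-3*z^2) dx + (0) dy + (-6*x*z) dz; grad f = (-3*z^2, 0, -6*x*z)

For a 0-form f, d f = (∂f/∂x) dx + (∂f/∂y) dy + (∂f/∂z) dz. The components of the vector representation are exactly the entries of grad f in Cartesian coordinates:
  ∂f/∂x = -3*z^2
  ∂f/∂y = 0
  ∂f/∂z = -6*x*z.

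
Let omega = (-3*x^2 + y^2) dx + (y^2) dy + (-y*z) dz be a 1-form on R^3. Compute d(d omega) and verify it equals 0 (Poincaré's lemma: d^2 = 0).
d(d omega) = 0

Step 1: d omega = sum_{i<j} (∂f_j/∂x_i - ∂f_i/∂x_j) dx_i ∧ dx_j:
  coeff of dx ∧ dy: -2*y
  coeff of dx ∧ dz: 0
  coeff of dy ∧ dz: -z
Step 2: Apply d again to each 2-form coefficient. The only possible 3-form in R^3 is dx ∧ dy ∧ dz, with coefficient
  ∂(coeff of dy∧dz)/∂x - ∂(coeff of dx∧dz)/∂y + ∂(coeff of dx∧dy)/∂z
  = ∂/∂x (-z) - ∂/∂y (0) + ∂/∂z (-2*y).
Each of these terms simplifies to sums of mixed partials that cancel in pairs. The result is 0 (by equality of mixed partials for smooth functions — Schwarz / Clairaut).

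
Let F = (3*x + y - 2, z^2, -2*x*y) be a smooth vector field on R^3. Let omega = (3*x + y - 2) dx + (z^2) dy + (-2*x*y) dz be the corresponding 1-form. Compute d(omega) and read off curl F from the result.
d(omega) = (-2*x - 2*z) dy ∧ dz + (2*y) dz ∧ dx + (-1) dx ∧ dy; curl F = (-2*x - 2*z, 2*y, -1)

d omega = sum_{i<j} (∂f_j/∂x_i - ∂f_i/∂x_j) dx_i ∧ dx_j. Under the identification (dy ∧ dz, dz ∧ dx, dx ∧ dy) ↔ (e_x, e_y, e_z), the coefficients are exactly the components of curl F. Compute:
  ∂R/∂y - ∂Q/∂z = (-2*x) - (2*z) = -2*x - 2*z
  ∂P/∂z - ∂R/∂x = (0) - (-2*y) = 2*y
  ∂Q/∂x - ∂P/∂y = (0) - (1) = -1.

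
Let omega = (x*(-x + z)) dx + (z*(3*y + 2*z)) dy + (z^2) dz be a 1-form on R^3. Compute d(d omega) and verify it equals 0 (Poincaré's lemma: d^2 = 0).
d(d omega) = 0

Step 1: d omega = sum_{i<j} (∂f_j/∂x_i - ∂f_i/∂x_j) dx_i ∧ dx_j:
  coeff of dx ∧ dy: 0
  coeff of dx ∧ dz: -x
  coeff of dy ∧ dz: -3*y - 4*z
Step 2: Apply d again to each 2-form coefficient. The only possible 3-form in R^3 is dx ∧ dy ∧ dz, with coefficient
  ∂(coeff of dy∧dz)/∂x - ∂(coeff of dx∧dz)/∂y + ∂(coeff of dx∧dy)/∂z
  = ∂/∂x (-3*y - 4*z) - ∂/∂y (-x) + ∂/∂z (0).
Each of these terms simplifies to sums of mixed partials that cancel in pairs. The result is 0 (by equality of mixed partials for smooth functions — Schwarz / Clairaut).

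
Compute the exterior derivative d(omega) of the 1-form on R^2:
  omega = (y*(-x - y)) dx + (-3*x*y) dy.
d(omega) = (x - y) dx ∧ dy

For a 1-form omega = sum_i f_i dx_i, the exterior derivative is
  d(omega) = sum_{i < j} (∂f_j/∂x_i - ∂f_i/∂x_j) dx_i ∧ dx_j.
  coefficient of dx ∧ dy: ∂f_2/∂x - ∂f_1/∂y = ∂(-3*x*y)/∂x - ∂(y*(-x - y))/∂y = x - y
Assembling: d(omega) = (x - y) dx ∧ dy.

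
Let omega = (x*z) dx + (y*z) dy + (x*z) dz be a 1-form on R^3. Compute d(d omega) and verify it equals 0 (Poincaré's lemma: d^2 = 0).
d(d omega) = 0

Step 1: d omega = sum_{i<j} (∂f_j/∂x_i - ∂f_i/∂x_j) dx_i ∧ dx_j:
  coeff of dx ∧ dy: 0
  coeff of dx ∧ dz: -x + z
  coeff of dy ∧ dz: -y
Step 2: Apply d again to each 2-form coefficient. The only possible 3-form in R^3 is dx ∧ dy ∧ dz, with coefficient
  ∂(coeff of dy∧dz)/∂x - ∂(coeff of dx∧dz)/∂y + ∂(coeff of dx∧dy)/∂z
  = ∂/∂x (-y) - ∂/∂y (-x + z) + ∂/∂z (0).
Each of these terms simplifies to sums of mixed partials that cancel in pairs. The result is 0 (by equality of mixed partials for smooth functions — Schwarz / Clairaut).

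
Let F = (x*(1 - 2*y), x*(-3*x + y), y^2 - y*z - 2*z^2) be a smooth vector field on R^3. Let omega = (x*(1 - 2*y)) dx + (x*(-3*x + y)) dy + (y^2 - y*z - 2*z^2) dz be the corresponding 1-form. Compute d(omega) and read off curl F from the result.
d(omega) = (2*y - z) dy ∧ dz + (0) dz ∧ dx + (-4*x + y) dx ∧ dy; curl F = (2*y - z, 0, -4*x + y)

d omega = sum_{i<j} (∂f_j/∂x_i - ∂f_i/∂x_j) dx_i ∧ dx_j. Under the identification (dy ∧ dz, dz ∧ dx, dx ∧ dy) ↔ (e_x, e_y, e_z), the coefficients are exactly the components of curl F. Compute:
  ∂R/∂y - ∂Q/∂z = (2*y - z) - (0) = 2*y - z
  ∂P/∂z - ∂R/∂x = (0) - (0) = 0
  ∂Q/∂x - ∂P/∂y = (-6*x + y) - (-2*x) = -4*x + y.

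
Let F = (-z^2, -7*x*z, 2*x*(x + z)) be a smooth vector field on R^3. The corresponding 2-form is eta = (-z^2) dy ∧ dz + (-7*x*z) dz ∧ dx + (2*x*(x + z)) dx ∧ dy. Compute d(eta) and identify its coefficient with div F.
d(eta) = (2*x) dx ∧ dy ∧ dz; div F = 2*x

For a 2-form in R^3 of the form above, applying d gives a 3-form with coefficient ∂P/∂x + ∂Q/∂y + ∂R/∂z:
  ∂P/∂x = 0
  ∂Q/∂y = 0
  ∂R/∂z = 2*x
Sum = 2*x, which is exactly div F.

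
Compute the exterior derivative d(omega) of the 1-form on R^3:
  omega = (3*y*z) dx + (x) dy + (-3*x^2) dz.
d(omega) = (1 - 3*z) dx ∧ dy + (-6*x - 3*y) dx ∧ dz

For a 1-form omega = sum_i f_i dx_i, the exterior derivative is
  d(omega) = sum_{i < j} (∂f_j/∂x_i - ∂f_i/∂x_j) dx_i ∧ dx_j.
  coefficient of dx ∧ dy: ∂f_2/∂x - ∂f_1/∂y = ∂(x)/∂x - ∂(3*y*z)/∂y = 1 - 3*z
  coefficient of dx ∧ dz: ∂f_3/∂x - ∂f_1/∂z = ∂(-3*x^2)/∂x - ∂(3*y*z)/∂z = -6*x - 3*y
Assembling: d(omega) = (1 - 3*z) dx ∧ dy + (-6*x - 3*y) dx ∧ dz.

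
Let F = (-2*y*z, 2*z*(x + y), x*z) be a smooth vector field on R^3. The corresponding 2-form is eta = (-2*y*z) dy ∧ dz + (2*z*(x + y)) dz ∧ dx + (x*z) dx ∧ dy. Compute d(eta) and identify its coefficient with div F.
d(eta) = (x + 2*z) dx ∧ dy ∧ dz; div F = x + 2*z

For a 2-form in R^3 of the form above, applying d gives a 3-form with coefficient ∂P/∂x + ∂Q/∂y + ∂R/∂z:
  ∂P/∂x = 0
  ∂Q/∂y = 2*z
  ∂R/∂z = x
Sum = x + 2*z, which is exactly div F.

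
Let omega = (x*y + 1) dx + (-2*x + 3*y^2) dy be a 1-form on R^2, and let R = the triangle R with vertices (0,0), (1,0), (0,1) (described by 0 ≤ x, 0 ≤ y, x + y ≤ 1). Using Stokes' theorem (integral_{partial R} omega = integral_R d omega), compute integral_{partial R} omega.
integral_(partial R) omega = -7/6

Stokes: integral_partial_R omega = integral_R d omega with d omega = (∂Q/∂x - ∂P/∂y) dx ∧ dy.
  ∂Q/∂x = -2
  ∂P/∂y = x
  integrand = ∂Q/∂x - ∂P/∂y = -x - 2.
Integrating over R: integral_0^1 integral_0^{1-x} (-x - 2) dy dx = -7/6.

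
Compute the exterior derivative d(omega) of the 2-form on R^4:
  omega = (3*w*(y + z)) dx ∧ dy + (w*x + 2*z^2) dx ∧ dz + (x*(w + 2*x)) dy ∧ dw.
d(omega) = (3*w) dx ∧ dy ∧ dz + (w + 4*x + 3*y + 3*z) dx ∧ dy ∧ dw + (x) dx ∧ dz ∧ dw

For a 2-form omega = sum_{i<j} g_{ij} dx_i ∧ dx_j, the exterior derivative is
  d(omega) = sum_{i<j} d(g_{ij}) ∧ dx_i ∧ dx_j = sum_{i<j, k} (∂g_{ij}/∂x_k) dx_k ∧ dx_i ∧ dx_j.
Expand each term, using dx_k ∧ dx_i ∧ dx_j = sgn(permutation) dx_{(a)} ∧ dx_{(b)} ∧ dx_{(c)} with (a < b < c) sorted:
  d(3*w*(y + z)) includes (∂/∂z)(3*w*(y + z)) dz = (3*w) dz, which multiplied by dx ∧ dy gives (3*w) dx ∧ dy ∧ dz
  d(3*w*(y + z)) includes (∂/∂w)(3*w*(y + z)) dw = (3*y + 3*z) dw, which multiplied by dx ∧ dy gives (3*y + 3*z) dx ∧ dy ∧ dw
  d(w*x + 2*z^2) includes (∂/∂w)(w*x + 2*z^2) dw = (x) dw, which multiplied by dx ∧ dz gives (x) dx ∧ dz ∧ dw
  d(x*(w + 2*x)) includes (∂/∂x)(x*(w + 2*x)) dx = (w + 4*x) dx, which multiplied by dy ∧ dw gives (w + 4*x) dx ∧ dy ∧ dw
Collecting like 3-forms: d(omega) = (3*w) dx ∧ dy ∧ dz + (w + 4*x + 3*y + 3*z) dx ∧ dy ∧ dw + (x) dx ∧ dz ∧ dw.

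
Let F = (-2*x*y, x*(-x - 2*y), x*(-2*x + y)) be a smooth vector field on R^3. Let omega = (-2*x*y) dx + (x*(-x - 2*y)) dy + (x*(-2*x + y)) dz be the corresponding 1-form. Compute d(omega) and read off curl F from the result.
d(omega) = (x) dy ∧ dz + (4*x - y) dz ∧ dx + (-2*y) dx ∧ dy; curl F = (x, 4*x - y, -2*y)

d omega = sum_{i<j} (∂f_j/∂x_i - ∂f_i/∂x_j) dx_i ∧ dx_j. Under the identification (dy ∧ dz, dz ∧ dx, dx ∧ dy) ↔ (e_x, e_y, e_z), the coefficients are exactly the components of curl F. Compute:
  ∂R/∂y - ∂Q/∂z = (x) - (0) = x
  ∂P/∂z - ∂R/∂x = (0) - (-4*x + y) = 4*x - y
  ∂Q/∂x - ∂P/∂y = (-2*x - 2*y) - (-2*x) = -2*y.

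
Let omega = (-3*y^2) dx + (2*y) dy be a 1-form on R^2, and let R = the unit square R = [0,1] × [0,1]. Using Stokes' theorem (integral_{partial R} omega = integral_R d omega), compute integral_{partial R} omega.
integral_(partial R) omega = 3

Stokes: integral_partial_R omega = integral_R d omega with d omega = (∂Q/∂x - ∂P/∂y) dx ∧ dy.
  ∂Q/∂x = 0
  ∂P/∂y = -6*y
  integrand = ∂Q/∂x - ∂P/∂y = 6*y.
Integrating over R: integral_0^1 integral_0^1 (6*y) dx dy = 3.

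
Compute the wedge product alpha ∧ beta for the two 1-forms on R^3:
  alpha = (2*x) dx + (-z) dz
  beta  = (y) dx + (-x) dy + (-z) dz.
alpha ∧ beta = (-2*x^2) dx ∧ dy + (z*(-2*x + y)) dx ∧ dz + (-x*z) dy ∧ dz

Distribute the wedge, using dx_i ∧ dx_j = -dx_j ∧ dx_i and dx_i ∧ dx_i = 0. For each pair (i, j) with i < j, the coefficient of dx_i ∧ dx_j in alpha ∧ beta is (alpha_i * beta_j - alpha_j * beta_i). Collecting: alpha ∧ beta = (-2*x^2) dx ∧ dy + (z*(-2*x + y)) dx ∧ dz + (-x*z) dy ∧ dz.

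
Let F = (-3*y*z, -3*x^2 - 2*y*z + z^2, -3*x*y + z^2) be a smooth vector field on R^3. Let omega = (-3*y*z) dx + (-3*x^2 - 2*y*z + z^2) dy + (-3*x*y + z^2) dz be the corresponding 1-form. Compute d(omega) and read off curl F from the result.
d(omega) = (-3*x + 2*y - 2*z) dy ∧ dz + (0) dz ∧ dx + (-6*x + 3*z) dx ∧ dy; curl F = (-3*x + 2*y - 2*z, 0, -6*x + 3*z)

d omega = sum_{i<j} (∂f_j/∂x_i - ∂f_i/∂x_j) dx_i ∧ dx_j. Under the identification (dy ∧ dz, dz ∧ dx, dx ∧ dy) ↔ (e_x, e_y, e_z), the coefficients are exactly the components of curl F. Compute:
  ∂R/∂y - ∂Q/∂z = (-3*x) - (-2*y + 2*z) = -3*x + 2*y - 2*z
  ∂P/∂z - ∂R/∂x = (-3*y) - (-3*y) = 0
  ∂Q/∂x - ∂P/∂y = (-6*x) - (-3*z) = -6*x + 3*z.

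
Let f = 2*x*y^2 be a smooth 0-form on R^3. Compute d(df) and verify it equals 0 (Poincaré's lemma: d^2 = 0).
d(df) = 0

Step 1: df = sum_i (∂f/∂x_i) dx_i = (2*y^2) dx + (4*x*y) dy + (0) dz.
Step 2: Apply d again. Using the 1-form formula, the coefficient of dx ∧ dy in d(df) is ∂^2 f/∂x ∂y - ∂^2 f/∂y ∂x = (4*y) - (4*y) = 0 (equality of mixed partials for smooth f).
Similarly for dx ∧ dz and dy ∧ dz — all coefficients vanish. So d(df) = 0.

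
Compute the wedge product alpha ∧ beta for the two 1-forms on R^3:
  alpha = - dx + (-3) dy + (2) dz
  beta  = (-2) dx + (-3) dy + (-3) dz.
alpha ∧ beta = (-3) dx ∧ dy + (7) dx ∧ dz + (15) dy ∧ dz

Distribute the wedge, using dx_i ∧ dx_j = -dx_j ∧ dx_i and dx_i ∧ dx_i = 0. For each pair (i, j) with i < j, the coefficient of dx_i ∧ dx_j in alpha ∧ beta is (alpha_i * beta_j - alpha_j * beta_i). Collecting: alpha ∧ beta = (-3) dx ∧ dy + (7) dx ∧ dz + (15) dy ∧ dz.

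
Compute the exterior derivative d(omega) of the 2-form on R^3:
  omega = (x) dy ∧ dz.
d(omega) = (1) dx ∧ dy ∧ dz

For a 2-form omega = sum_{i<j} g_{ij} dx_i ∧ dx_j, the exterior derivative is
  d(omega) = sum_{i<j} d(g_{ij}) ∧ dx_i ∧ dx_j = sum_{i<j, k} (∂g_{ij}/∂x_k) dx_k ∧ dx_i ∧ dx_j.
Expand each term, using dx_k ∧ dx_i ∧ dx_j = sgn(permutation) dx_{(a)} ∧ dx_{(b)} ∧ dx_{(c)} with (a < b < c) sorted:
  d(x) includes (∂/∂x)(x) dx = (1) dx, which multiplied by dy ∧ dz gives (1) dx ∧ dy ∧ dz
Collecting like 3-forms: d(omega) = (1) dx ∧ dy ∧ dz.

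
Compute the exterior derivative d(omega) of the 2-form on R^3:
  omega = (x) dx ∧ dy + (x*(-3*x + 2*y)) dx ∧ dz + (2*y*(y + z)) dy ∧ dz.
d(omega) = (-2*x) dx ∧ dy ∧ dz

For a 2-form omega = sum_{i<j} g_{ij} dx_i ∧ dx_j, the exterior derivative is
  d(omega) = sum_{i<j} d(g_{ij}) ∧ dx_i ∧ dx_j = sum_{i<j, k} (∂g_{ij}/∂x_k) dx_k ∧ dx_i ∧ dx_j.
Expand each term, using dx_k ∧ dx_i ∧ dx_j = sgn(permutation) dx_{(a)} ∧ dx_{(b)} ∧ dx_{(c)} with (a < b < c) sorted:
  d(x*(-3*x + 2*y)) includes (∂/∂y)(x*(-3*x + 2*y)) dy = (2*x) dy, which multiplied by dx ∧ dz gives (-2*x) dx ∧ dy ∧ dz
Collecting like 3-forms: d(omega) = (-2*x) dx ∧ dy ∧ dz.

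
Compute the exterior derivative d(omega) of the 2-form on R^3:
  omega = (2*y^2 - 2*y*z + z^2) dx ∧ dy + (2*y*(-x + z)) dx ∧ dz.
d(omega) = (2*x - 2*y) dx ∧ dy ∧ dz

For a 2-form omega = sum_{i<j} g_{ij} dx_i ∧ dx_j, the exterior derivative is
  d(omega) = sum_{i<j} d(g_{ij}) ∧ dx_i ∧ dx_j = sum_{i<j, k} (∂g_{ij}/∂x_k) dx_k ∧ dx_i ∧ dx_j.
Expand each term, using dx_k ∧ dx_i ∧ dx_j = sgn(permutation) dx_{(a)} ∧ dx_{(b)} ∧ dx_{(c)} with (a < b < c) sorted:
  d(2*y^2 - 2*y*z + z^2) includes (∂/∂z)(2*y^2 - 2*y*z + z^2) dz = (-2*y + 2*z) dz, which multiplied by dx ∧ dy gives (-2*y + 2*z) dx ∧ dy ∧ dz
  d(2*y*(-x + z)) includes (∂/∂y)(2*y*(-x + z)) dy = (-2*x + 2*z) dy, which multiplied by dx ∧ dz gives (2*x - 2*z) dx ∧ dy ∧ dz
Collecting like 3-forms: d(omega) = (2*x - 2*y) dx ∧ dy ∧ dz.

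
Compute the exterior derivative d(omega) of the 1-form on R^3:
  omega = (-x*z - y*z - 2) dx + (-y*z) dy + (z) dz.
d(omega) = (z) dx ∧ dy + (x + y) dx ∧ dz + (y) dy ∧ dz

For a 1-form omega = sum_i f_i dx_i, the exterior derivative is
  d(omega) = sum_{i < j} (∂f_j/∂x_i - ∂f_i/∂x_j) dx_i ∧ dx_j.
  coefficient of dx ∧ dy: ∂f_2/∂x - ∂f_1/∂y = ∂(-y*z)/∂x - ∂(-x*z - y*z - 2)/∂y = z
  coefficient of dx ∧ dz: ∂f_3/∂x - ∂f_1/∂z = ∂(z)/∂x - ∂(-x*z - y*z - 2)/∂z = x + y
  coefficient of dy ∧ dz: ∂f_3/∂y - ∂f_2/∂z = ∂(z)/∂y - ∂(-y*z)/∂z = y
Assembling: d(omega) = (z) dx ∧ dy + (x + y) dx ∧ dz + (y) dy ∧ dz.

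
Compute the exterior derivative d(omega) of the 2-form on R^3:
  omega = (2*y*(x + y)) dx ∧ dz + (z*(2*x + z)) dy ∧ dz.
d(omega) = (-2*x - 4*y + 2*z) dx ∧ dy ∧ dz

For a 2-form omega = sum_{i<j} g_{ij} dx_i ∧ dx_j, the exterior derivative is
  d(omega) = sum_{i<j} d(g_{ij}) ∧ dx_i ∧ dx_j = sum_{i<j, k} (∂g_{ij}/∂x_k) dx_k ∧ dx_i ∧ dx_j.
Expand each term, using dx_k ∧ dx_i ∧ dx_j = sgn(permutation) dx_{(a)} ∧ dx_{(b)} ∧ dx_{(c)} with (a < b < c) sorted:
  d(2*y*(x + y)) includes (∂/∂y)(2*y*(x + y)) dy = (2*x + 4*y) dy, which multiplied by dx ∧ dz gives (-2*x - 4*y) dx ∧ dy ∧ dz
  d(z*(2*x + z)) includes (∂/∂x)(z*(2*x + z)) dx = (2*z) dx, which multiplied by dy ∧ dz gives (2*z) dx ∧ dy ∧ dz
Collecting like 3-forms: d(omega) = (-2*x - 4*y + 2*z) dx ∧ dy ∧ dz.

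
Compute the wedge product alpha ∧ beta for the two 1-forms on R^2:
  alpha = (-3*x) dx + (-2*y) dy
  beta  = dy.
alpha ∧ beta = (-3*x) dx ∧ dy

Distribute the wedge, using dx_i ∧ dx_j = -dx_j ∧ dx_i and dx_i ∧ dx_i = 0. For each pair (i, j) with i < j, the coefficient of dx_i ∧ dx_j in alpha ∧ beta is (alpha_i * beta_j - alpha_j * beta_i). Collecting: alpha ∧ beta = (-3*x) dx ∧ dy.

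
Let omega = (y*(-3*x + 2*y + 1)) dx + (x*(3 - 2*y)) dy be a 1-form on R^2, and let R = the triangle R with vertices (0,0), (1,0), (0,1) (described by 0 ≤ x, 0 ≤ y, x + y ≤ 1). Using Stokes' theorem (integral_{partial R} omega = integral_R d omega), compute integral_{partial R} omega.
integral_(partial R) omega = 1/2

Stokes: integral_partial_R omega = integral_R d omega with d omega = (∂Q/∂x - ∂P/∂y) dx ∧ dy.
  ∂Q/∂x = 3 - 2*y
  ∂P/∂y = -3*x + 4*y + 1
  integrand = ∂Q/∂x - ∂P/∂y = 3*x - 6*y + 2.
Integrating over R: integral_0^1 integral_0^{1-x} (3*x - 6*y + 2) dy dx = 1/2.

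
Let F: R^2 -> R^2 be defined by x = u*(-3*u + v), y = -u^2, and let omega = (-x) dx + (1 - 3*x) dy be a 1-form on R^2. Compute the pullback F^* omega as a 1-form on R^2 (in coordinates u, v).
F^* omega = (u*(-36*u^2 + 15*u*v - v^2 - 2)) du + (u^2*(3*u - v)) dv

Using F^*(f dg) = (f ∘ F) d(g ∘ F), substitute each coordinate x_i by F_i(u, v) in f_i, and replace dx_i by d F_i = (∂F_i/∂u) du + (∂F_i/∂v) dv.
  For the x component: f_1(F) = u*(3*u - v); d F_1 = (-6*u + v) du + (u) dv
  For the y component: f_2(F) = 9*u^2 - 3*u*v + 1; d F_2 = (-2*u) du + (0) dv
Combining and collecting du, dv coefficients:
  coeff of du: u*(-36*u^2 + 15*u*v - v^2 - 2)
  coeff of dv: u^2*(3*u - v)
F^* omega = (u*(-36*u^2 + 15*u*v - v^2 - 2)) du + (u^2*(3*u - v)) dv.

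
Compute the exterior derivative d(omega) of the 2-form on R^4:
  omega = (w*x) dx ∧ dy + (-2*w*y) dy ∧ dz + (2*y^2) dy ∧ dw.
d(omega) = (x) dx ∧ dy ∧ dw + (-2*y) dy ∧ dz ∧ dw

For a 2-form omega = sum_{i<j} g_{ij} dx_i ∧ dx_j, the exterior derivative is
  d(omega) = sum_{i<j} d(g_{ij}) ∧ dx_i ∧ dx_j = sum_{i<j, k} (∂g_{ij}/∂x_k) dx_k ∧ dx_i ∧ dx_j.
Expand each term, using dx_k ∧ dx_i ∧ dx_j = sgn(permutation) dx_{(a)} ∧ dx_{(b)} ∧ dx_{(c)} with (a < b < c) sorted:
  d(w*x) includes (∂/∂w)(w*x) dw = (x) dw, which multiplied by dx ∧ dy gives (x) dx ∧ dy ∧ dw
  d(-2*w*y) includes (∂/∂w)(-2*w*y) dw = (-2*y) dw, which multiplied by dy ∧ dz gives (-2*y) dy ∧ dz ∧ dw
Collecting like 3-forms: d(omega) = (x) dx ∧ dy ∧ dw + (-2*y) dy ∧ dz ∧ dw.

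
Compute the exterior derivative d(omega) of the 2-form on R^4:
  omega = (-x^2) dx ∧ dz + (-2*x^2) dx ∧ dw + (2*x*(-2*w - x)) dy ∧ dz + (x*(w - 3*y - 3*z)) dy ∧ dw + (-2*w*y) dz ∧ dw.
d(omega) = (-4*w - 4*x) dx ∧ dy ∧ dz + (-2*w - x) dy ∧ dz ∧ dw + (w - 3*y - 3*z) dx ∧ dy ∧ dw

For a 2-form omega = sum_{i<j} g_{ij} dx_i ∧ dx_j, the exterior derivative is
  d(omega) = sum_{i<j} d(g_{ij}) ∧ dx_i ∧ dx_j = sum_{i<j, k} (∂g_{ij}/∂x_k) dx_k ∧ dx_i ∧ dx_j.
Expand each term, using dx_k ∧ dx_i ∧ dx_j = sgn(permutation) dx_{(a)} ∧ dx_{(b)} ∧ dx_{(c)} with (a < b < c) sorted:
  d(2*x*(-2*w - x)) includes (∂/∂x)(2*x*(-2*w - x)) dx = (-4*w - 4*x) dx, which multiplied by dy ∧ dz gives (-4*w - 4*x) dx ∧ dy ∧ dz
  d(2*x*(-2*w - x)) includes (∂/∂w)(2*x*(-2*w - x)) dw = (-4*x) dw, which multiplied by dy ∧ dz gives (-4*x) dy ∧ dz ∧ dw
  d(x*(w - 3*y - 3*z)) includes (∂/∂x)(x*(w - 3*y - 3*z)) dx = (w - 3*y - 3*z) dx, which multiplied by dy ∧ dw gives (w - 3*y - 3*z) dx ∧ dy ∧ dw
  d(x*(w - 3*y - 3*z)) includes (∂/∂z)(x*(w - 3*y - 3*z)) dz = (-3*x) dz, which multiplied by dy ∧ dw gives (3*x) dy ∧ dz ∧ dw
  d(-2*w*y) includes (∂/∂y)(-2*w*y) dy = (-2*w) dy, which multiplied by dz ∧ dw gives (-2*w) dy ∧ dz ∧ dw
Collecting like 3-forms: d(omega) = (-4*w - 4*x) dx ∧ dy ∧ dz + (-2*w - x) dy ∧ dz ∧ dw + (w - 3*y - 3*z) dx ∧ dy ∧ dw.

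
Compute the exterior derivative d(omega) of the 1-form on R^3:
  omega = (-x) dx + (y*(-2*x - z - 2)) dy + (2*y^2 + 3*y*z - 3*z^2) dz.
d(omega) = (-2*y) dx ∧ dy + (5*y + 3*z) dy ∧ dz

For a 1-form omega = sum_i f_i dx_i, the exterior derivative is
  d(omega) = sum_{i < j} (∂f_j/∂x_i - ∂f_i/∂x_j) dx_i ∧ dx_j.
  coefficient of dx ∧ dy: ∂f_2/∂x - ∂f_1/∂y = ∂(y*(-2*x - z - 2))/∂x - ∂(-x)/∂y = -2*y
  coefficient of dy ∧ dz: ∂f_3/∂y - ∂f_2/∂z = ∂(2*y^2 + 3*y*z - 3*z^2)/∂y - ∂(y*(-2*x - z - 2))/∂z = 5*y + 3*z
Assembling: d(omega) = (-2*y) dx ∧ dy + (5*y + 3*z) dy ∧ dz.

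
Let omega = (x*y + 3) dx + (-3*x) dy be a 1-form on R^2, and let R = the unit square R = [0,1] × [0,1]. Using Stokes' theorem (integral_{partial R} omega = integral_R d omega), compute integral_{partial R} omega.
integral_(partial R) omega = -7/2

Stokes: integral_partial_R omega = integral_R d omega with d omega = (∂Q/∂x - ∂P/∂y) dx ∧ dy.
  ∂Q/∂x = -3
  ∂P/∂y = x
  integrand = ∂Q/∂x - ∂P/∂y = -x - 3.
Integrating over R: integral_0^1 integral_0^1 (-x - 3) dx dy = -7/2.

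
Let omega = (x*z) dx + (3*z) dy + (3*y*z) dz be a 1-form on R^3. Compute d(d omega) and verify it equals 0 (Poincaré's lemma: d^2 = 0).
d(d omega) = 0

Step 1: d omega = sum_{i<j} (∂f_j/∂x_i - ∂f_i/∂x_j) dx_i ∧ dx_j:
  coeff of dx ∧ dy: 0
  coeff of dx ∧ dz: -x
  coeff of dy ∧ dz: 3*z - 3
Step 2: Apply d again to each 2-form coefficient. The only possible 3-form in R^3 is dx ∧ dy ∧ dz, with coefficient
  ∂(coeff of dy∧dz)/∂x - ∂(coeff of dx∧dz)/∂y + ∂(coeff of dx∧dy)/∂z
  = ∂/∂x (3*z - 3) - ∂/∂y (-x) + ∂/∂z (0).
Each of these terms simplifies to sums of mixed partials that cancel in pairs. The result is 0 (by equality of mixed partials for smooth functions — Schwarz / Clairaut).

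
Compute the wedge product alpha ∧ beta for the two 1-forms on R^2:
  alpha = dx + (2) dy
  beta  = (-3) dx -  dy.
alpha ∧ beta = (5) dx ∧ dy

Distribute the wedge, using dx_i ∧ dx_j = -dx_j ∧ dx_i and dx_i ∧ dx_i = 0. For each pair (i, j) with i < j, the coefficient of dx_i ∧ dx_j in alpha ∧ beta is (alpha_i * beta_j - alpha_j * beta_i). Collecting: alpha ∧ beta = (5) dx ∧ dy.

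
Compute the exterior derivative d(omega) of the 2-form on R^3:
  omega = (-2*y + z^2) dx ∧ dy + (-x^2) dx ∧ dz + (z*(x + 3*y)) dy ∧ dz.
d(omega) = (3*z) dx ∧ dy ∧ dz

For a 2-form omega = sum_{i<j} g_{ij} dx_i ∧ dx_j, the exterior derivative is
  d(omega) = sum_{i<j} d(g_{ij}) ∧ dx_i ∧ dx_j = sum_{i<j, k} (∂g_{ij}/∂x_k) dx_k ∧ dx_i ∧ dx_j.
Expand each term, using dx_k ∧ dx_i ∧ dx_j = sgn(permutation) dx_{(a)} ∧ dx_{(b)} ∧ dx_{(c)} with (a < b < c) sorted:
  d(-2*y + z^2) includes (∂/∂z)(-2*y + z^2) dz = (2*z) dz, which multiplied by dx ∧ dy gives (2*z) dx ∧ dy ∧ dz
  d(z*(x + 3*y)) includes (∂/∂x)(z*(x + 3*y)) dx = (z) dx, which multiplied by dy ∧ dz gives (z) dx ∧ dy ∧ dz
Collecting like 3-forms: d(omega) = (3*z) dx ∧ dy ∧ dz.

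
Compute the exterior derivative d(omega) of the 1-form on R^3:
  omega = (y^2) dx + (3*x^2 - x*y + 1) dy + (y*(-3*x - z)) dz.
d(omega) = (6*x - 3*y) dx ∧ dy + (-3*y) dx ∧ dz + (-3*x - z) dy ∧ dz

For a 1-form omega = sum_i f_i dx_i, the exterior derivative is
  d(omega) = sum_{i < j} (∂f_j/∂x_i - ∂f_i/∂x_j) dx_i ∧ dx_j.
  coefficient of dx ∧ dy: ∂f_2/∂x - ∂f_1/∂y = ∂(3*x^2 - x*y + 1)/∂x - ∂(y^2)/∂y = 6*x - 3*y
  coefficient of dx ∧ dz: ∂f_3/∂x - ∂f_1/∂z = ∂(y*(-3*x - z))/∂x - ∂(y^2)/∂z = -3*y
  coefficient of dy ∧ dz: ∂f_3/∂y - ∂f_2/∂z = ∂(y*(-3*x - z))/∂y - ∂(3*x^2 - x*y + 1)/∂z = -3*x - z
Assembling: d(omega) = (6*x - 3*y) dx ∧ dy + (-3*y) dx ∧ dz + (-3*x - z) dy ∧ dz.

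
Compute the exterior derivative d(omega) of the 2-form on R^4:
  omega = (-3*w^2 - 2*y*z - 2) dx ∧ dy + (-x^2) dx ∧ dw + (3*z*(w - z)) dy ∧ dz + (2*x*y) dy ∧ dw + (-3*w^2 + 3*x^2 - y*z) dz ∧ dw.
d(omega) = (-2*y) dx ∧ dy ∧ dz + (-6*w + 2*y) dx ∧ dy ∧ dw + (2*z) dy ∧ dz ∧ dw + (6*x) dx ∧ dz ∧ dw

For a 2-form omega = sum_{i<j} g_{ij} dx_i ∧ dx_j, the exterior derivative is
  d(omega) = sum_{i<j} d(g_{ij}) ∧ dx_i ∧ dx_j = sum_{i<j, k} (∂g_{ij}/∂x_k) dx_k ∧ dx_i ∧ dx_j.
Expand each term, using dx_k ∧ dx_i ∧ dx_j = sgn(permutation) dx_{(a)} ∧ dx_{(b)} ∧ dx_{(c)} with (a < b < c) sorted:
  d(-3*w^2 - 2*y*z - 2) includes (∂/∂z)(-3*w^2 - 2*y*z - 2) dz = (-2*y) dz, which multiplied by dx ∧ dy gives (-2*y) dx ∧ dy ∧ dz
  d(-3*w^2 - 2*y*z - 2) includes (∂/∂w)(-3*w^2 - 2*y*z - 2) dw = (-6*w) dw, which multiplied by dx ∧ dy gives (-6*w) dx ∧ dy ∧ dw
  d(3*z*(w - z)) includes (∂/∂w)(3*z*(w - z)) dw = (3*z) dw, which multiplied by dy ∧ dz gives (3*z) dy ∧ dz ∧ dw
  d(2*x*y) includes (∂/∂x)(2*x*y) dx = (2*y) dx, which multiplied by dy ∧ dw gives (2*y) dx ∧ dy ∧ dw
  d(-3*w^2 + 3*x^2 - y*z) includes (∂/∂x)(-3*w^2 + 3*x^2 - y*z) dx = (6*x) dx, which multiplied by dz ∧ dw gives (6*x) dx ∧ dz ∧ dw
  d(-3*w^2 + 3*x^2 - y*z) includes (∂/∂y)(-3*w^2 + 3*x^2 - y*z) dy = (-z) dy, which multiplied by dz ∧ dw gives (-z) dy ∧ dz ∧ dw
Collecting like 3-forms: d(omega) = (-2*y) dx ∧ dy ∧ dz + (-6*w + 2*y) dx ∧ dy ∧ dw + (2*z) dy ∧ dz ∧ dw + (6*x) dx ∧ dz ∧ dw.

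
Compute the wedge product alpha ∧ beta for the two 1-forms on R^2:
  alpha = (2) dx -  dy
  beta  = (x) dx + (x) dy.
alpha ∧ beta = (3*x) dx ∧ dy

Distribute the wedge, using dx_i ∧ dx_j = -dx_j ∧ dx_i and dx_i ∧ dx_i = 0. For each pair (i, j) with i < j, the coefficient of dx_i ∧ dx_j in alpha ∧ beta is (alpha_i * beta_j - alpha_j * beta_i). Collecting: alpha ∧ beta = (3*x) dx ∧ dy.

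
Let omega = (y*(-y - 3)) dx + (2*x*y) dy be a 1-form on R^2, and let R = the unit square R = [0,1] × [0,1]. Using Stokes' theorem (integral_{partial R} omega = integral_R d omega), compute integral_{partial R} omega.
integral_(partial R) omega = 5

Stokes: integral_partial_R omega = integral_R d omega with d omega = (∂Q/∂x - ∂P/∂y) dx ∧ dy.
  ∂Q/∂x = 2*y
  ∂P/∂y = -2*y - 3
  integrand = ∂Q/∂x - ∂P/∂y = 4*y + 3.
Integrating over R: integral_0^1 integral_0^1 (4*y + 3) dx dy = 5.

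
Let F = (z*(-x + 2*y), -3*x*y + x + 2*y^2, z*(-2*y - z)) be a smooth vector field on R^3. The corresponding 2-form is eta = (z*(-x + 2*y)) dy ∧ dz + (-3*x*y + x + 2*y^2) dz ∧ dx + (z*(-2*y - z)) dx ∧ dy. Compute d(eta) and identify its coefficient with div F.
d(eta) = (-3*x + 2*y - 3*z) dx ∧ dy ∧ dz; div F = -3*x + 2*y - 3*z

For a 2-form in R^3 of the form above, applying d gives a 3-form with coefficient ∂P/∂x + ∂Q/∂y + ∂R/∂z:
  ∂P/∂x = -z
  ∂Q/∂y = -3*x + 4*y
  ∂R/∂z = -2*y - 2*z
Sum = -3*x + 2*y - 3*z, which is exactly div F.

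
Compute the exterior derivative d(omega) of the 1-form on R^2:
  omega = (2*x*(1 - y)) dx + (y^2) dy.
d(omega) = (2*x) dx ∧ dy

For a 1-form omega = sum_i f_i dx_i, the exterior derivative is
  d(omega) = sum_{i < j} (∂f_j/∂x_i - ∂f_i/∂x_j) dx_i ∧ dx_j.
  coefficient of dx ∧ dy: ∂f_2/∂x - ∂f_1/∂y = ∂(y^2)/∂x - ∂(2*x*(1 - y))/∂y = 2*x
Assembling: d(omega) = (2*x) dx ∧ dy.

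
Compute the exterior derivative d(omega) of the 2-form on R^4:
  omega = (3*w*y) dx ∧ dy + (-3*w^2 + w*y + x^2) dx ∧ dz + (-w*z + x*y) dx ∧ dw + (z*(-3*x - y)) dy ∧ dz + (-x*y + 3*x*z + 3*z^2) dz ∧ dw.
d(omega) = (-x + 3*y) dx ∧ dy ∧ dw + (-w - 3*z) dx ∧ dy ∧ dz + (-5*w + 3*z) dx ∧ dz ∧ dw + (-x) dy ∧ dz ∧ dw

For a 2-form omega = sum_{i<j} g_{ij} dx_i ∧ dx_j, the exterior derivative is
  d(omega) = sum_{i<j} d(g_{ij}) ∧ dx_i ∧ dx_j = sum_{i<j, k} (∂g_{ij}/∂x_k) dx_k ∧ dx_i ∧ dx_j.
Expand each term, using dx_k ∧ dx_i ∧ dx_j = sgn(permutation) dx_{(a)} ∧ dx_{(b)} ∧ dx_{(c)} with (a < b < c) sorted:
  d(3*w*y) includes (∂/∂w)(3*w*y) dw = (3*y) dw, which multiplied by dx ∧ dy gives (3*y) dx ∧ dy ∧ dw
  d(-3*w^2 + w*y + x^2) includes (∂/∂y)(-3*w^2 + w*y + x^2) dy = (w) dy, which multiplied by dx ∧ dz gives (-w) dx ∧ dy ∧ dz
  d(-3*w^2 + w*y + x^2) includes (∂/∂w)(-3*w^2 + w*y + x^2) dw = (-6*w + y) dw, which multiplied by dx ∧ dz gives (-6*w + y) dx ∧ dz ∧ dw
  d(-w*z + x*y) includes (∂/∂y)(-w*z + x*y) dy = (x) dy, which multiplied by dx ∧ dw gives (-x) dx ∧ dy ∧ dw
  d(-w*z + x*y) includes (∂/∂z)(-w*z + x*y) dz = (-w) dz, which multiplied by dx ∧ dw gives (w) dx ∧ dz ∧ dw
  d(z*(-3*x - y)) includes (∂/∂x)(z*(-3*x - y)) dx = (-3*z) dx, which multiplied by dy ∧ dz gives (-3*z) dx ∧ dy ∧ dz
  d(-x*y + 3*x*z + 3*z^2) includes (∂/∂x)(-x*y + 3*x*z + 3*z^2) dx = (-y + 3*z) dx, which multiplied by dz ∧ dw gives (-y + 3*z) dx ∧ dz ∧ dw
  d(-x*y + 3*x*z + 3*z^2) includes (∂/∂y)(-x*y + 3*x*z + 3*z^2) dy = (-x) dy, which multiplied by dz ∧ dw gives (-x) dy ∧ dz ∧ dw
Collecting like 3-forms: d(omega) = (-x + 3*y) dx ∧ dy ∧ dw + (-w - 3*z) dx ∧ dy ∧ dz + (-5*w + 3*z) dx ∧ dz ∧ dw + (-x) dy ∧ dz ∧ dw.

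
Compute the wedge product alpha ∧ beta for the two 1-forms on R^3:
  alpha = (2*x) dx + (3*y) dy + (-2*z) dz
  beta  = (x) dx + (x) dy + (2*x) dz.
alpha ∧ beta = (x*(2*x - 3*y)) dx ∧ dy + (2*x*(2*x + z)) dx ∧ dz + (2*x*(3*y + z)) dy ∧ dz

Distribute the wedge, using dx_i ∧ dx_j = -dx_j ∧ dx_i and dx_i ∧ dx_i = 0. For each pair (i, j) with i < j, the coefficient of dx_i ∧ dx_j in alpha ∧ beta is (alpha_i * beta_j - alpha_j * beta_i). Collecting: alpha ∧ beta = (x*(2*x - 3*y)) dx ∧ dy + (2*x*(2*x + z)) dx ∧ dz + (2*x*(3*y + z)) dy ∧ dz.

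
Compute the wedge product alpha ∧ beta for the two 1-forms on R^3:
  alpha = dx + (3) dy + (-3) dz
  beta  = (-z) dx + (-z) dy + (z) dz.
alpha ∧ beta = (2*z) dx ∧ dy + (-2*z) dx ∧ dz

Distribute the wedge, using dx_i ∧ dx_j = -dx_j ∧ dx_i and dx_i ∧ dx_i = 0. For each pair (i, j) with i < j, the coefficient of dx_i ∧ dx_j in alpha ∧ beta is (alpha_i * beta_j - alpha_j * beta_i). Collecting: alpha ∧ beta = (2*z) dx ∧ dy + (-2*z) dx ∧ dz.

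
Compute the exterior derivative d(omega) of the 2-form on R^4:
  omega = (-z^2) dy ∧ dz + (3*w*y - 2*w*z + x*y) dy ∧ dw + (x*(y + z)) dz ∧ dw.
d(omega) = (y) dx ∧ dy ∧ dw + (2*w + x) dy ∧ dz ∧ dw + (y + z) dx ∧ dz ∧ dw

For a 2-form omega = sum_{i<j} g_{ij} dx_i ∧ dx_j, the exterior derivative is
  d(omega) = sum_{i<j} d(g_{ij}) ∧ dx_i ∧ dx_j = sum_{i<j, k} (∂g_{ij}/∂x_k) dx_k ∧ dx_i ∧ dx_j.
Expand each term, using dx_k ∧ dx_i ∧ dx_j = sgn(permutation) dx_{(a)} ∧ dx_{(b)} ∧ dx_{(c)} with (a < b < c) sorted:
  d(3*w*y - 2*w*z + x*y) includes (∂/∂x)(3*w*y - 2*w*z + x*y) dx = (y) dx, which multiplied by dy ∧ dw gives (y) dx ∧ dy ∧ dw
  d(3*w*y - 2*w*z + x*y) includes (∂/∂z)(3*w*y - 2*w*z + x*y) dz = (-2*w) dz, which multiplied by dy ∧ dw gives (2*w) dy ∧ dz ∧ dw
  d(x*(y + z)) includes (∂/∂x)(x*(y + z)) dx = (y + z) dx, which multiplied by dz ∧ dw gives (y + z) dx ∧ dz ∧ dw
  d(x*(y + z)) includes (∂/∂y)(x*(y + z)) dy = (x) dy, which multiplied by dz ∧ dw gives (x) dy ∧ dz ∧ dw
Collecting like 3-forms: d(omega) = (y) dx ∧ dy ∧ dw + (2*w + x) dy ∧ dz ∧ dw + (y + z) dx ∧ dz ∧ dw.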